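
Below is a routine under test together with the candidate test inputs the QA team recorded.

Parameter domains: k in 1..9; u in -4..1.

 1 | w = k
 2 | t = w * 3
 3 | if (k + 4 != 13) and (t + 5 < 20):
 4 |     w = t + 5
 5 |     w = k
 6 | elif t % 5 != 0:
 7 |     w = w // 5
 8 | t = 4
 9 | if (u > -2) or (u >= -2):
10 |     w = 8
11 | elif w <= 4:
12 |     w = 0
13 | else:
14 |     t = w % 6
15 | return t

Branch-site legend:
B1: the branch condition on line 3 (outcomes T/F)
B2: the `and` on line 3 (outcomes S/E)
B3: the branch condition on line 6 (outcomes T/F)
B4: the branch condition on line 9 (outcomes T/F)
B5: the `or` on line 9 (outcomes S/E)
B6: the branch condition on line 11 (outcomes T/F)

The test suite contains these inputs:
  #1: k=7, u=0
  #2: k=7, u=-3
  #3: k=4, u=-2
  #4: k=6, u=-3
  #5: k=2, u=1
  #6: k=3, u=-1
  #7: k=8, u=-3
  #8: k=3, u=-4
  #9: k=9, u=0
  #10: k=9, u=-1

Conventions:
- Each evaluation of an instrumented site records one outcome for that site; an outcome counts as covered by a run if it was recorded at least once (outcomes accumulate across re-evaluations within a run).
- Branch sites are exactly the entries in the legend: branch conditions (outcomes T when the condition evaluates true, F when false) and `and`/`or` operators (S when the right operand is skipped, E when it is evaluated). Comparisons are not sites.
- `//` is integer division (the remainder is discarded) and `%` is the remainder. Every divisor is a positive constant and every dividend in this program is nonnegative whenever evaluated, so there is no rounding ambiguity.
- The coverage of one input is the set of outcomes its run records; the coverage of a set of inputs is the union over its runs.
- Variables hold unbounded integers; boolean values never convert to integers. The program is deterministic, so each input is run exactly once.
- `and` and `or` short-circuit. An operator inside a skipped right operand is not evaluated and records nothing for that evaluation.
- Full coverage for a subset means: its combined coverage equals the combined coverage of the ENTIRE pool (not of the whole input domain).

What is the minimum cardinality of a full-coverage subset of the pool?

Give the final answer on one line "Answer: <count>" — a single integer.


input #1 (k=7, u=0): events B2->E, B1->F, B3->T, B5->S, B4->T; covers B1=F, B2=E, B3=T, B4=T, B5=S
input #2 (k=7, u=-3): events B2->E, B1->F, B3->T, B5->E, B4->F, B6->T; covers B1=F, B2=E, B3=T, B4=F, B5=E, B6=T
input #3 (k=4, u=-2): events B2->E, B1->T, B5->E, B4->T; covers B1=T, B2=E, B4=T, B5=E
input #4 (k=6, u=-3): events B2->E, B1->F, B3->T, B5->E, B4->F, B6->T; covers B1=F, B2=E, B3=T, B4=F, B5=E, B6=T
input #5 (k=2, u=1): events B2->E, B1->T, B5->S, B4->T; covers B1=T, B2=E, B4=T, B5=S
input #6 (k=3, u=-1): events B2->E, B1->T, B5->S, B4->T; covers B1=T, B2=E, B4=T, B5=S
input #7 (k=8, u=-3): events B2->E, B1->F, B3->T, B5->E, B4->F, B6->T; covers B1=F, B2=E, B3=T, B4=F, B5=E, B6=T
input #8 (k=3, u=-4): events B2->E, B1->T, B5->E, B4->F, B6->T; covers B1=T, B2=E, B4=F, B5=E, B6=T
input #9 (k=9, u=0): events B2->S, B1->F, B3->T, B5->S, B4->T; covers B1=F, B2=S, B3=T, B4=T, B5=S
input #10 (k=9, u=-1): events B2->S, B1->F, B3->T, B5->S, B4->T; covers B1=F, B2=S, B3=T, B4=T, B5=S
the full pool covers 10 outcomes: B1=T, B1=F, B2=S, B2=E, B3=T, B4=T, B4=F, B5=S, B5=E, B6=T
checked all size-1 subsets: none covers 10 outcomes (max 6/10)
inputs {8, 9} (size 2) cover everything; no size-2 subset with a lexicographically smaller index list covers all 10
Answer: 2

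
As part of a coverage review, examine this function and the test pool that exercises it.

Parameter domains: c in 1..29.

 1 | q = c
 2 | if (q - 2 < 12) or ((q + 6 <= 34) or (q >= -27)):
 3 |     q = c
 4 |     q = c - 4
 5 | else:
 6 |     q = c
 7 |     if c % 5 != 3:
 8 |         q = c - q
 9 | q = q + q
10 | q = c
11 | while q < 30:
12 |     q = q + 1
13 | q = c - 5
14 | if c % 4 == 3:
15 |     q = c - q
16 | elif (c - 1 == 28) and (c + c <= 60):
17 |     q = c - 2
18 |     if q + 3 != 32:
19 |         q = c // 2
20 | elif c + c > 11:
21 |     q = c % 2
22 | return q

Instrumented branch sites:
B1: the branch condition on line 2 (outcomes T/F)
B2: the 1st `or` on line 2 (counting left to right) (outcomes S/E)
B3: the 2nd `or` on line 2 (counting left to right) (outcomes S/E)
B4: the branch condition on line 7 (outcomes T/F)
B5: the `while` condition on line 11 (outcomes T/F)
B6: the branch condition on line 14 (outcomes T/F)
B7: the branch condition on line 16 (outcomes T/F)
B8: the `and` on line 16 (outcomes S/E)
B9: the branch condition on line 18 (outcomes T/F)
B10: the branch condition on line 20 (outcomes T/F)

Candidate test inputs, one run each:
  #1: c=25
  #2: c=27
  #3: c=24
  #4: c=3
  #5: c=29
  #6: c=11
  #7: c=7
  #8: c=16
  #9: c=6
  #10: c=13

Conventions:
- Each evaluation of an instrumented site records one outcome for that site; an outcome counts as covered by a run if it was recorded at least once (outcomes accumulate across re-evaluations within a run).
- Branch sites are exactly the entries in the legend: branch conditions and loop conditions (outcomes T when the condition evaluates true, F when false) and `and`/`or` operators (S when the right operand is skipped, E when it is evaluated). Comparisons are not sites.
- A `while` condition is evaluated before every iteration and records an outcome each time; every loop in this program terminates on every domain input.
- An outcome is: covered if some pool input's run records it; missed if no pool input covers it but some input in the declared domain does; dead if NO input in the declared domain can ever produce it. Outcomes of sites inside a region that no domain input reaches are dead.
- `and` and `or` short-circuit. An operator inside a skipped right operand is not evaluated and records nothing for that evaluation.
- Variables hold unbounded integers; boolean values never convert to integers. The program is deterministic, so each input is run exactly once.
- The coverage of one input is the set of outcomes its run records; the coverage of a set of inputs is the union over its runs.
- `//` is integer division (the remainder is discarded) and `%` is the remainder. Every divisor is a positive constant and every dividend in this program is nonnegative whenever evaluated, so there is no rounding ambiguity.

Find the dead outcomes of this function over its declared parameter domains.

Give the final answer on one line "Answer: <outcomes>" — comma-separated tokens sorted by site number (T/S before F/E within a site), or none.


checking every outcome against all 29 domain inputs:
  B1=F: no domain input ever produces it -> dead
  B4=T: no domain input ever produces it -> dead
  B4=F: no domain input ever produces it -> dead
  B9=F: no domain input ever produces it -> dead
  reachable outcomes have witnesses, e.g. B1=T (e.g. c=1), B2=S (e.g. c=1), B2=E (e.g. c=14), B3=S (e.g. c=14)
Answer: B1=F, B4=T, B4=F, B9=F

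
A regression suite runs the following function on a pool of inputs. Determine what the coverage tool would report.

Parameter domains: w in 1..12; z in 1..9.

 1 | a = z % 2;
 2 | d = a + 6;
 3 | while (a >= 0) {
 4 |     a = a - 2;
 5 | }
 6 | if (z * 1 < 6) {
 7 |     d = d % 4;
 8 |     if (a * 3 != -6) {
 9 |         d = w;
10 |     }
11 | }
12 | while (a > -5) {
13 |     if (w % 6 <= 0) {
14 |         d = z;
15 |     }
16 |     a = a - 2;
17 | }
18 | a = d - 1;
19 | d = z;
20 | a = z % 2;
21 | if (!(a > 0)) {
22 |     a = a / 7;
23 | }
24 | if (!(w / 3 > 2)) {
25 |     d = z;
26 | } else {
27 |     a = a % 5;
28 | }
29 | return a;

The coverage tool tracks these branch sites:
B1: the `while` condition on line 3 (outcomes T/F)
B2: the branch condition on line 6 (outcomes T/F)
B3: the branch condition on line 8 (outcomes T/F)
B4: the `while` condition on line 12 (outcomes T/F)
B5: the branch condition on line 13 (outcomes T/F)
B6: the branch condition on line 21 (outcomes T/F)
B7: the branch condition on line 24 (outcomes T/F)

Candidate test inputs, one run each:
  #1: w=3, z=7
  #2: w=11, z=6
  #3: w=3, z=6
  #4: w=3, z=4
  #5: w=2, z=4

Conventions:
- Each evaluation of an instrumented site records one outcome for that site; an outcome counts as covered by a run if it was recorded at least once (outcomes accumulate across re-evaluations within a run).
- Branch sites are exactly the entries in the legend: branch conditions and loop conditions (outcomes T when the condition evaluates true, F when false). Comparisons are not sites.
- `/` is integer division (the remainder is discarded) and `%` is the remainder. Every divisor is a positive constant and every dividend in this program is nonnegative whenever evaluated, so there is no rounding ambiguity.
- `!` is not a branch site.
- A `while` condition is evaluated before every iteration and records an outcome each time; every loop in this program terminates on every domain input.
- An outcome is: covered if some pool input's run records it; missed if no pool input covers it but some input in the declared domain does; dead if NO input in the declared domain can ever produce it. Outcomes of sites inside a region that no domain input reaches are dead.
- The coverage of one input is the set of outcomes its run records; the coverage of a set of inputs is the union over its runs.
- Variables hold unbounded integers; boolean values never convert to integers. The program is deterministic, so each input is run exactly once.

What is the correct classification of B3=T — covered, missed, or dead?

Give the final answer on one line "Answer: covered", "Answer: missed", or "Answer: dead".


no pool input records B3=T
but domain input (w=1, z=1) does record it -> reachable, so missed
Answer: missed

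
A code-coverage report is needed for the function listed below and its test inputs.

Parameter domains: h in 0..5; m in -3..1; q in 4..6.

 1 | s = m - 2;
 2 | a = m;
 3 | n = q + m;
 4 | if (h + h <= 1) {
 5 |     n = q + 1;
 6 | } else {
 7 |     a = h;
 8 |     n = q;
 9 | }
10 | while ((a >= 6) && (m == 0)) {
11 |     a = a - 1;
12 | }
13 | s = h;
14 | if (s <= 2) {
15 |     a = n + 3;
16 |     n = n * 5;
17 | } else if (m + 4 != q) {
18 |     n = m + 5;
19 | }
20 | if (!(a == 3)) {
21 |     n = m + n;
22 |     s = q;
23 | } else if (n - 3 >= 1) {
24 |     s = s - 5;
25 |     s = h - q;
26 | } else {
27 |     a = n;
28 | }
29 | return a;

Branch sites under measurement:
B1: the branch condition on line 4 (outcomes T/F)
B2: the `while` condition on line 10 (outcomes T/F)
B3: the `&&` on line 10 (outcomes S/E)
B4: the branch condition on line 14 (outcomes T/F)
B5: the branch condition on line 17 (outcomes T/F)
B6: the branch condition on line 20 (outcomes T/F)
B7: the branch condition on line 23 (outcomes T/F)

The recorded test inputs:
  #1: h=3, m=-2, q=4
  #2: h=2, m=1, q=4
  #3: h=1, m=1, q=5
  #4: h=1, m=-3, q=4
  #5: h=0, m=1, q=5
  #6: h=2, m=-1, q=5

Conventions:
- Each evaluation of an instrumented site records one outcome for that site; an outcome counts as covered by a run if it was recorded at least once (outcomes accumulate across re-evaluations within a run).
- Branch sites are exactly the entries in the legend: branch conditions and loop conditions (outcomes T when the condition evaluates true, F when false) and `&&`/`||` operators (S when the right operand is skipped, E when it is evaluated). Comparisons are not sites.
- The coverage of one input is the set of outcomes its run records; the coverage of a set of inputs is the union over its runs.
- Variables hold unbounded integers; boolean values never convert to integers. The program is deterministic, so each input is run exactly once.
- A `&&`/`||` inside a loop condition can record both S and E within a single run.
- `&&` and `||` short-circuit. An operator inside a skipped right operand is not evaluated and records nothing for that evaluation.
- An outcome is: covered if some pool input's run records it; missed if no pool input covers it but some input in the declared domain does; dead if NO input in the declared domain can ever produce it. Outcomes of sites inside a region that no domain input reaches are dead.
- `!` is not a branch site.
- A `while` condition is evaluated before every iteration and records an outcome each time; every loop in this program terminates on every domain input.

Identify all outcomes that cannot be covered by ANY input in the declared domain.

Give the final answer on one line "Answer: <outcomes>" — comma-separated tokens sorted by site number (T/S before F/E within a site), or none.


sweeping the full domain (90 inputs) for each outcome:
  B2=T: unreachable across the whole domain -> dead
  B3=E: unreachable across the whole domain -> dead
  reachable outcomes have witnesses, e.g. B1=T (e.g. h=0, m=-3, q=4), B1=F (e.g. h=1, m=-3, q=4), B2=F (e.g. h=0, m=-3, q=4), B3=S (e.g. h=0, m=-3, q=4)
Answer: B2=T, B3=E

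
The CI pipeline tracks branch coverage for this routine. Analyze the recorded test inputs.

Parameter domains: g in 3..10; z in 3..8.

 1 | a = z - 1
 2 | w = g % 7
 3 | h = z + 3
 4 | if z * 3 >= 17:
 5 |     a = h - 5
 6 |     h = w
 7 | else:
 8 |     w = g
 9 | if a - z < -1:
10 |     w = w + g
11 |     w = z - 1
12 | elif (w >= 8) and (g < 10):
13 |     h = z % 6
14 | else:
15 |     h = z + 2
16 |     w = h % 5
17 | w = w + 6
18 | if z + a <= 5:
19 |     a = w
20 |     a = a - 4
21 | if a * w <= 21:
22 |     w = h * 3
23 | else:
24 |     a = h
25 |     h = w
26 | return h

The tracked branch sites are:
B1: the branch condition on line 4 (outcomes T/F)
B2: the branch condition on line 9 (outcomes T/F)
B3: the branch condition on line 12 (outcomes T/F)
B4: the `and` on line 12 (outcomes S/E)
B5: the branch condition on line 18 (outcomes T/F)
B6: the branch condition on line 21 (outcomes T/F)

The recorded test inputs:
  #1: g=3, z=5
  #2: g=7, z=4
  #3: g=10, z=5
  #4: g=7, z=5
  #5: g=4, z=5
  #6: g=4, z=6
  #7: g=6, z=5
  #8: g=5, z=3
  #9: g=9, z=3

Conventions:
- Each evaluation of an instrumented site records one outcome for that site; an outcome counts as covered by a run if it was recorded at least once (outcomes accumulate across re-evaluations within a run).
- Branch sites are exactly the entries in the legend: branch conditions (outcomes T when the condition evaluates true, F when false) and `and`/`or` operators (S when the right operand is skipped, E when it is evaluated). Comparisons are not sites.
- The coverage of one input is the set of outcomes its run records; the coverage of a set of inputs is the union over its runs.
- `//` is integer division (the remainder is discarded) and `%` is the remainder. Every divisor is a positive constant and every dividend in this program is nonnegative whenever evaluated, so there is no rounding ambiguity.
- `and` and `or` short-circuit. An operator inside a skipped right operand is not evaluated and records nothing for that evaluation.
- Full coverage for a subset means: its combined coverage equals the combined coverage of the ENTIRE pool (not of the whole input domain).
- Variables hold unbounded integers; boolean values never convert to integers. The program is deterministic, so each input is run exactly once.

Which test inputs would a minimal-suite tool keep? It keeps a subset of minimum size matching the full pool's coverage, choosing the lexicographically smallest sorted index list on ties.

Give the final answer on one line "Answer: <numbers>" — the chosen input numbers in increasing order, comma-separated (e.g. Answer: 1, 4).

input #1 (g=3, z=5): events B1->F, B2->F, B4->S, B3->F, B5->F, B6->F; covers B1=F, B2=F, B3=F, B4=S, B5=F, B6=F
input #2 (g=7, z=4): events B1->F, B2->F, B4->S, B3->F, B5->F, B6->T; covers B1=F, B2=F, B3=F, B4=S, B5=F, B6=T
input #3 (g=10, z=5): events B1->F, B2->F, B4->E, B3->F, B5->F, B6->F; covers B1=F, B2=F, B3=F, B4=E, B5=F, B6=F
input #4 (g=7, z=5): events B1->F, B2->F, B4->S, B3->F, B5->F, B6->F; covers B1=F, B2=F, B3=F, B4=S, B5=F, B6=F
input #5 (g=4, z=5): events B1->F, B2->F, B4->S, B3->F, B5->F, B6->F; covers B1=F, B2=F, B3=F, B4=S, B5=F, B6=F
input #6 (g=4, z=6): events B1->T, B2->T, B5->F, B6->F; covers B1=T, B2=T, B5=F, B6=F
input #7 (g=6, z=5): events B1->F, B2->F, B4->S, B3->F, B5->F, B6->F; covers B1=F, B2=F, B3=F, B4=S, B5=F, B6=F
input #8 (g=5, z=3): events B1->F, B2->F, B4->S, B3->F, B5->T, B6->T; covers B1=F, B2=F, B3=F, B4=S, B5=T, B6=T
input #9 (g=9, z=3): events B1->F, B2->F, B4->E, B3->T, B5->T, B6->F; covers B1=F, B2=F, B3=T, B4=E, B5=T, B6=F
union over all inputs: B1=T, B1=F, B2=T, B2=F, B3=T, B3=F, B4=S, B4=E, B5=T, B5=F, B6=T, B6=F (12 outcomes)
no size-1 subset reaches all 12 outcomes (best union: 6/12)
no size-2 subset reaches all 12 outcomes (best union: 10/12)
inputs {2, 6, 9} (size 3) cover everything; no size-3 subset with a lexicographically smaller index list covers all 12

Answer: 2, 6, 9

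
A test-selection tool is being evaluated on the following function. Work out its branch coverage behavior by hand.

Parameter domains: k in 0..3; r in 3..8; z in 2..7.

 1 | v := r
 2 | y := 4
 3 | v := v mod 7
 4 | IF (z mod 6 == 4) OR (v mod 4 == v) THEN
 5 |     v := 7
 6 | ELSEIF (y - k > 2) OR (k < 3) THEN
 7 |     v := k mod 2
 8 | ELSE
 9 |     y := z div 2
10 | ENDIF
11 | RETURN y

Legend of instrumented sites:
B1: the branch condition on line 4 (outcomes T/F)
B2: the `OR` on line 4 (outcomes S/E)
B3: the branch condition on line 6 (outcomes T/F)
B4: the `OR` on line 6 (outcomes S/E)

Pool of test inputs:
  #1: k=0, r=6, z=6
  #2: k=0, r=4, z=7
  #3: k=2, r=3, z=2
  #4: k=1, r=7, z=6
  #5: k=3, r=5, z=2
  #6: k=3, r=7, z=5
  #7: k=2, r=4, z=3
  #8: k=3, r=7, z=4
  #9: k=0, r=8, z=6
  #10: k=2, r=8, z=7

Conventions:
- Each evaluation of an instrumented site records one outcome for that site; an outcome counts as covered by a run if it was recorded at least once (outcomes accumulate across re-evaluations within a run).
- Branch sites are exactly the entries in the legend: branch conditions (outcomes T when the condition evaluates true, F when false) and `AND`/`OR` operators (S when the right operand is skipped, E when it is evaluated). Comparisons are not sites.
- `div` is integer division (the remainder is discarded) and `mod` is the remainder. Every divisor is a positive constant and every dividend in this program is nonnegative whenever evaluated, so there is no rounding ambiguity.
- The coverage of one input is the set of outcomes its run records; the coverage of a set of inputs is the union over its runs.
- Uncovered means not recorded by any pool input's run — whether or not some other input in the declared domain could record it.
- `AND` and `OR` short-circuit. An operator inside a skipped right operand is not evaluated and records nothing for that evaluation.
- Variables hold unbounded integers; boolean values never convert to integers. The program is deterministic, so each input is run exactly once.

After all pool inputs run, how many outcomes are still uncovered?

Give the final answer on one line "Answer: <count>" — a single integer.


input #1 (k=0, r=6, z=6): events B2->E, B1->F, B4->S, B3->T; covers B1=F, B2=E, B3=T, B4=S
input #2 (k=0, r=4, z=7): events B2->E, B1->F, B4->S, B3->T; covers B1=F, B2=E, B3=T, B4=S
input #3 (k=2, r=3, z=2): events B2->E, B1->T; covers B1=T, B2=E
input #4 (k=1, r=7, z=6): events B2->E, B1->T; covers B1=T, B2=E
input #5 (k=3, r=5, z=2): events B2->E, B1->F, B4->E, B3->F; covers B1=F, B2=E, B3=F, B4=E
input #6 (k=3, r=7, z=5): events B2->E, B1->T; covers B1=T, B2=E
input #7 (k=2, r=4, z=3): events B2->E, B1->F, B4->E, B3->T; covers B1=F, B2=E, B3=T, B4=E
input #8 (k=3, r=7, z=4): events B2->S, B1->T; covers B1=T, B2=S
input #9 (k=0, r=8, z=6): events B2->E, B1->T; covers B1=T, B2=E
input #10 (k=2, r=8, z=7): events B2->E, B1->T; covers B1=T, B2=E
union over the pool: B1=T, B1=F, B2=S, B2=E, B3=T, B3=F, B4=S, B4=E
uncovered (0 of 8): none
Answer: 0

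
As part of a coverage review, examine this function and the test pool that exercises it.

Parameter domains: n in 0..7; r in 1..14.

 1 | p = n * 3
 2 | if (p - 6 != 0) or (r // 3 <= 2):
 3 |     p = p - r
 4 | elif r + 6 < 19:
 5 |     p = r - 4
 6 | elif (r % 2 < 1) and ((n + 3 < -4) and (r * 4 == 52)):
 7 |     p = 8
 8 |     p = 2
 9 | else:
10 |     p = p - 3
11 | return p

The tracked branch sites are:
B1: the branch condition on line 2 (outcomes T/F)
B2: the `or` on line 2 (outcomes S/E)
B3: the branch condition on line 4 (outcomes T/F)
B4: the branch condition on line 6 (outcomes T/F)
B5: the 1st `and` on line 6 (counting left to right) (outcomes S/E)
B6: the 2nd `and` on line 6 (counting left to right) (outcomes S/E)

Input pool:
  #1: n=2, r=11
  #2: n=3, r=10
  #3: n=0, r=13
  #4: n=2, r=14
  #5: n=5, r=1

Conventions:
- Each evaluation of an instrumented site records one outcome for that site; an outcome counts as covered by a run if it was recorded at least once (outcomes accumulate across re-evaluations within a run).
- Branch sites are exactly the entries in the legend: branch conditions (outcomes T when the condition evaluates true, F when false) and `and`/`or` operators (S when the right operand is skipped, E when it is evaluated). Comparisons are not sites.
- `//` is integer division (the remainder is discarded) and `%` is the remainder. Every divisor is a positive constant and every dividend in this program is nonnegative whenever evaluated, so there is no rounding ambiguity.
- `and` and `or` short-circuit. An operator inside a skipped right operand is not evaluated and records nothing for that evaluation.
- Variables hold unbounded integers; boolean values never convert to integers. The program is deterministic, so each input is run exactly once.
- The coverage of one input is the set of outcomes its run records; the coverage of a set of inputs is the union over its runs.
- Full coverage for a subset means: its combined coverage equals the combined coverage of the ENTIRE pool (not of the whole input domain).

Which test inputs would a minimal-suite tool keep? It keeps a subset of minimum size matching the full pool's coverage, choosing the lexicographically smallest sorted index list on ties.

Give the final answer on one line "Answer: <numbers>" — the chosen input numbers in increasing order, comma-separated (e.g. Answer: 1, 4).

#1 (n=2, r=11) -> covered: B1=F, B2=E, B3=T
#2 (n=3, r=10) -> covered: B1=T, B2=S
#3 (n=0, r=13) -> covered: B1=T, B2=S
#4 (n=2, r=14) -> covered: B1=F, B2=E, B3=F, B4=F, B5=E, B6=S
#5 (n=5, r=1) -> covered: B1=T, B2=S
pool-wide coverage (9 outcomes): B1=T, B1=F, B2=S, B2=E, B3=T, B3=F, B4=F, B5=E, B6=S
every size-1 subset falls short of the 9 outcomes (best: 6/9)
every size-2 subset falls short of the 9 outcomes (best: 8/9)
the canonical winner is {1, 2, 4}: size 3, full 9-outcome coverage, earliest index list among size-3 covers

Answer: 1, 2, 4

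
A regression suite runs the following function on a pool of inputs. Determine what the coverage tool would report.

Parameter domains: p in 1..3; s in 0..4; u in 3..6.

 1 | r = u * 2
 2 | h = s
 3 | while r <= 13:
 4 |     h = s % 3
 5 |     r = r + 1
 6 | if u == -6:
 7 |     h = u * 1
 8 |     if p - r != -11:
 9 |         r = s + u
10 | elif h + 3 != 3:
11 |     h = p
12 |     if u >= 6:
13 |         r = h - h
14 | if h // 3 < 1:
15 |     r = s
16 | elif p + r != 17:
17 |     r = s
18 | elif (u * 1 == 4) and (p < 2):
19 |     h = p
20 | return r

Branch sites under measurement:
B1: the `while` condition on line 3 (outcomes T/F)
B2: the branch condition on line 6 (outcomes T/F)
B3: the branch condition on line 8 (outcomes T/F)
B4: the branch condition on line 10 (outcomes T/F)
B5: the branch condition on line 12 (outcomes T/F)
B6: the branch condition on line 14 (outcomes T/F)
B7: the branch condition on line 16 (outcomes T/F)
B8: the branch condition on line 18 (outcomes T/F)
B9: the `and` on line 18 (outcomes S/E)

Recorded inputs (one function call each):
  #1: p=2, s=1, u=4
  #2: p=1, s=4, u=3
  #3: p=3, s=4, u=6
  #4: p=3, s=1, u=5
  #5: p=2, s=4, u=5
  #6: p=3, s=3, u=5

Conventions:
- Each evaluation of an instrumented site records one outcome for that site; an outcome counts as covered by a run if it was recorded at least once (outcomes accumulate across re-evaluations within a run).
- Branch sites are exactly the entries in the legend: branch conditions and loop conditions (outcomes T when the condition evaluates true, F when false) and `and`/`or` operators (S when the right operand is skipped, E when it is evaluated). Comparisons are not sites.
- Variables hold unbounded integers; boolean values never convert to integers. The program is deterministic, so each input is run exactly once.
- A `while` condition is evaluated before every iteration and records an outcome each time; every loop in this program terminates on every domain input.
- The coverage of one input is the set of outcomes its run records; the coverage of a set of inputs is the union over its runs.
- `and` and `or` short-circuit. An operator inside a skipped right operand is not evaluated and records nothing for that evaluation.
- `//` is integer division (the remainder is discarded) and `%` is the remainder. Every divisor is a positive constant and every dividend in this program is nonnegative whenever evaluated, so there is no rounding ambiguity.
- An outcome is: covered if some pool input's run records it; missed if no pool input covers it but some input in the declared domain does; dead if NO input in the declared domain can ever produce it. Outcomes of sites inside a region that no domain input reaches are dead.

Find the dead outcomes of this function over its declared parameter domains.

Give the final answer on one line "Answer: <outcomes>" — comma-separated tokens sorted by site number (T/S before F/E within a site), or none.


checking every outcome against all 60 domain inputs:
  B2=T: zero occurrences over every domain input -> dead
  B3=T: zero occurrences over every domain input -> dead
  B3=F: zero occurrences over every domain input -> dead
  B8=T: zero occurrences over every domain input -> dead
  reachable outcomes have witnesses, e.g. B1=T (e.g. p=1, s=0, u=3), B1=F (e.g. p=1, s=0, u=3), B2=F (e.g. p=1, s=0, u=3), B4=T (e.g. p=1, s=1, u=3)
Answer: B2=T, B3=T, B3=F, B8=T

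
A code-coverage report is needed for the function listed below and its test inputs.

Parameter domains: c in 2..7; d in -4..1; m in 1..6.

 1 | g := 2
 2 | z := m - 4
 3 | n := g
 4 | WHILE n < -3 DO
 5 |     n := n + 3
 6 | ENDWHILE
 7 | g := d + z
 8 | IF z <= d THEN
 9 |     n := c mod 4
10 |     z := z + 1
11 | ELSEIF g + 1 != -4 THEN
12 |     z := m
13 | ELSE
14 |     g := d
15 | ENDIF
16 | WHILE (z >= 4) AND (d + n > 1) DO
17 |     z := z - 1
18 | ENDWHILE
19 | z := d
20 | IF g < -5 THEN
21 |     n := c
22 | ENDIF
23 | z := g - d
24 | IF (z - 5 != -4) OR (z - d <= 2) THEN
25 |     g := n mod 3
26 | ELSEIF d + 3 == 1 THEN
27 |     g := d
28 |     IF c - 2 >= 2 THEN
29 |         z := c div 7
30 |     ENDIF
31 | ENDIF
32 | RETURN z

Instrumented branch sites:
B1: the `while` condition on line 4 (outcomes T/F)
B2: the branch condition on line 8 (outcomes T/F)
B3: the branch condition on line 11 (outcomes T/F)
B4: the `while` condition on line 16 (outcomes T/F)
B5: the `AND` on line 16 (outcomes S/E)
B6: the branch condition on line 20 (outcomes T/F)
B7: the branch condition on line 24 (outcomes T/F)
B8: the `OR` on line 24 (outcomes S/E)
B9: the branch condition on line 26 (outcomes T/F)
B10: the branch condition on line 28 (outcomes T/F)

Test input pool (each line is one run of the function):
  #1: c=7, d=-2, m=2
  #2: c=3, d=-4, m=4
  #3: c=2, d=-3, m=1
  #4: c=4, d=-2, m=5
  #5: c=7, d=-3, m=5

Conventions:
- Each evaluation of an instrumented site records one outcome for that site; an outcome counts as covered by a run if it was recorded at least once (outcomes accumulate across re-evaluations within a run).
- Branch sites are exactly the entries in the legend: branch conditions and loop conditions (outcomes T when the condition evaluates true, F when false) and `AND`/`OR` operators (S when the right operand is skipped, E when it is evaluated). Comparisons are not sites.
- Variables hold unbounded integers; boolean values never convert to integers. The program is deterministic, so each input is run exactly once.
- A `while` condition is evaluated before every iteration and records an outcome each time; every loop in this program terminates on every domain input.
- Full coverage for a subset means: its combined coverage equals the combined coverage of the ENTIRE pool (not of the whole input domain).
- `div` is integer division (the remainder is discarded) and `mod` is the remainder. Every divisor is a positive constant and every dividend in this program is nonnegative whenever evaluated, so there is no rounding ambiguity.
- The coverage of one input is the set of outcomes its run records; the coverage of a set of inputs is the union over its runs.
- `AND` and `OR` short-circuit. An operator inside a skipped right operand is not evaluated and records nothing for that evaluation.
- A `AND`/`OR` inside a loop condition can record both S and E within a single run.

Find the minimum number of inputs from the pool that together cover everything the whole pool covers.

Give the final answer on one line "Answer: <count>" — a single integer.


#1 (c=7, d=-2, m=2) -> B1->F, B2->T, B5->S, B4->F, B6->F, B8->S, B7->T; covered: B1=F, B2=T, B4=F, B5=S, B6=F, B7=T, B8=S
#2 (c=3, d=-4, m=4) -> B1->F, B2->F, B3->T, B5->E, B4->F, B6->F, B8->S, B7->T; covered: B1=F, B2=F, B3=T, B4=F, B5=E, B6=F, B7=T, B8=S
#3 (c=2, d=-3, m=1) -> B1->F, B2->T, B5->S, B4->F, B6->T, B8->S, B7->T; covered: B1=F, B2=T, B4=F, B5=S, B6=T, B7=T, B8=S
#4 (c=4, d=-2, m=5) -> B1->F, B2->F, B3->T, B5->E, B4->F, B6->F, B8->E, B7->F, B9->T, B10->T; covered: B1=F, B2=F, B3=T, B4=F, B5=E, B6=F, B7=F, B8=E, B9=T, B10=T
#5 (c=7, d=-3, m=5) -> B1->F, B2->F, B3->T, B5->E, B4->F, B6->F, B8->E, B7->F, B9->F; covered: B1=F, B2=F, B3=T, B4=F, B5=E, B6=F, B7=F, B8=E, B9=F
union over all inputs: B1=F, B2=T, B2=F, B3=T, B4=F, B5=S, B5=E, B6=T, B6=F, B7=T, B7=F, B8=S, B8=E, B9=T, B9=F, B10=T (16 outcomes)
no size-1 subset reaches all 16 outcomes (best union: 10/16)
no size-2 subset reaches all 16 outcomes (best union: 15/16)
size 3: inputs {3, 4, 5} cover all 16 outcomes, and no lexicographically smaller subset of this size does
Answer: 3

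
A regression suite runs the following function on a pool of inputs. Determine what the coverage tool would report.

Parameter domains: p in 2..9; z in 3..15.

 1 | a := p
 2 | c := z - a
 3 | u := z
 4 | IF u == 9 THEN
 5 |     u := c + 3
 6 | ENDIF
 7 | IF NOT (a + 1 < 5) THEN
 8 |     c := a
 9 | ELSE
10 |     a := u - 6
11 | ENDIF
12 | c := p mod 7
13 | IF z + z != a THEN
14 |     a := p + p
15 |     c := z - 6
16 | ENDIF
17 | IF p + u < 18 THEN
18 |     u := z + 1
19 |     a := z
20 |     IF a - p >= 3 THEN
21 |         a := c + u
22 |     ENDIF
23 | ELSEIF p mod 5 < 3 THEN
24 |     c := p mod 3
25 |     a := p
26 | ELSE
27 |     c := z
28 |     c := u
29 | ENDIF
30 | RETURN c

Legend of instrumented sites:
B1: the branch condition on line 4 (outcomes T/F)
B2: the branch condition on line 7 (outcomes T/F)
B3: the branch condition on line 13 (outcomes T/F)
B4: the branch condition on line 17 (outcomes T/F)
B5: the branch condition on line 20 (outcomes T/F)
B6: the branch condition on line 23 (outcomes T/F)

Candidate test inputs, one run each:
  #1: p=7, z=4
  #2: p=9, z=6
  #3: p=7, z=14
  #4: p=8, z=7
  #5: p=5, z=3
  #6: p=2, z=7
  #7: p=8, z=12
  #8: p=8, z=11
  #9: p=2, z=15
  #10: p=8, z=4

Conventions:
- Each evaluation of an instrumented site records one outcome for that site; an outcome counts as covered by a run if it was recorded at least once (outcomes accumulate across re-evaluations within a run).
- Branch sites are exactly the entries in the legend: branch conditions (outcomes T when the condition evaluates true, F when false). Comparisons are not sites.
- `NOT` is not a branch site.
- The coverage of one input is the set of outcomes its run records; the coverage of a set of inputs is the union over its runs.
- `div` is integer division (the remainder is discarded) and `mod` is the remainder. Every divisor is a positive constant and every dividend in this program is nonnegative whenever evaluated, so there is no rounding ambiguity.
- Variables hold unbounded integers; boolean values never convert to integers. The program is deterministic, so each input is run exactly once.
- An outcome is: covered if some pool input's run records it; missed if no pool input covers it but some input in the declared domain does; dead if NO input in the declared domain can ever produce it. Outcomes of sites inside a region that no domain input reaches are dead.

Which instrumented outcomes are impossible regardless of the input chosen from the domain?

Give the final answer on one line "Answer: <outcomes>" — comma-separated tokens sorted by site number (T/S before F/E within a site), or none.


sweeping the full domain (104 inputs) for each outcome:
  reachable outcomes have witnesses, e.g. B1=T (e.g. p=2, z=9), B1=F (e.g. p=2, z=3), B2=T (e.g. p=4, z=3), B2=F (e.g. p=2, z=3)
Answer: none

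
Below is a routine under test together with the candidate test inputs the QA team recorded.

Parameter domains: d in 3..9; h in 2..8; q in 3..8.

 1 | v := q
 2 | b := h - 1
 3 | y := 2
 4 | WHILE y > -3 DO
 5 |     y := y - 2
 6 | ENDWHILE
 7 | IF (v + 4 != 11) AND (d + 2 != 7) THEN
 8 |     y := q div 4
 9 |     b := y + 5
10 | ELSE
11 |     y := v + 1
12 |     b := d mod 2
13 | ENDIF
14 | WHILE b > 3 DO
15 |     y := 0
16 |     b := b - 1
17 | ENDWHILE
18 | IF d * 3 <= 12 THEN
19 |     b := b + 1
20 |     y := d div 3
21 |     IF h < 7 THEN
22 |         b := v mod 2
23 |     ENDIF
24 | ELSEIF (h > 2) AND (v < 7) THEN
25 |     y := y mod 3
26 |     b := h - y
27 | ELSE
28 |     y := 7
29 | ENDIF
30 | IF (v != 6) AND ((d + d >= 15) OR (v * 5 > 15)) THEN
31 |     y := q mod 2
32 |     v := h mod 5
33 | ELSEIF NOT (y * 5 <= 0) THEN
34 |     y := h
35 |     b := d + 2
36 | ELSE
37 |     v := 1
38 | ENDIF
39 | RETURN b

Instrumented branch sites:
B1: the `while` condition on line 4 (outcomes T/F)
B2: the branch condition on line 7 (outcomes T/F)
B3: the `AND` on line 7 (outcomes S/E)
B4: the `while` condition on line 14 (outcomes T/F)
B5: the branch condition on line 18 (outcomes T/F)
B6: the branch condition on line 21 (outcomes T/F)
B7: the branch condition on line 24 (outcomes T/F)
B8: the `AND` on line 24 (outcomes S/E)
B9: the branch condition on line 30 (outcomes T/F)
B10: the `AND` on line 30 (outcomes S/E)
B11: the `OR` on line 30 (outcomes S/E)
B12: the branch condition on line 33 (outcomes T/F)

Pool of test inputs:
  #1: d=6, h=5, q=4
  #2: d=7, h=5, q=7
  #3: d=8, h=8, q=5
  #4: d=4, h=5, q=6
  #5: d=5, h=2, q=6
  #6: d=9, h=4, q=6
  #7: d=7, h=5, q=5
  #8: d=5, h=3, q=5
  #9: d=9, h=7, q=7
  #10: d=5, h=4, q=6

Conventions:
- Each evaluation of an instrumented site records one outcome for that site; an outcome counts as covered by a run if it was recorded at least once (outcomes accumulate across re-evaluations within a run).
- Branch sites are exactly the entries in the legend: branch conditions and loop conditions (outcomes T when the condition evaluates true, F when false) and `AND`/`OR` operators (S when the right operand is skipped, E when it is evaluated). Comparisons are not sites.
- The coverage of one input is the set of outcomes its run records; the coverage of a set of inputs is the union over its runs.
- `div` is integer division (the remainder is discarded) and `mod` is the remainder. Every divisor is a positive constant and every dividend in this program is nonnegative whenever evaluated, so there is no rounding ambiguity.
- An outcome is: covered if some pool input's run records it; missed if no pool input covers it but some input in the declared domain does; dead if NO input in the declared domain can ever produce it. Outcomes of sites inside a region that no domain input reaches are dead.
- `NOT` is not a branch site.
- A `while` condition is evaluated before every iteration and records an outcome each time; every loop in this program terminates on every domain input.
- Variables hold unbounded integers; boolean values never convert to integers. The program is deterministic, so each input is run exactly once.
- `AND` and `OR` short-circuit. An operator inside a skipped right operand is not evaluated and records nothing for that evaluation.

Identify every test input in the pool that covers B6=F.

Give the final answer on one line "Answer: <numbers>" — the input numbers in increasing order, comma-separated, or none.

input #1 (d=6, h=5, q=4): does not record B6=F
input #2 (d=7, h=5, q=7): does not record B6=F
input #3 (d=8, h=8, q=5): does not record B6=F
input #4 (d=4, h=5, q=6): does not record B6=F
input #5 (d=5, h=2, q=6): does not record B6=F
input #6 (d=9, h=4, q=6): does not record B6=F
input #7 (d=7, h=5, q=5): does not record B6=F
input #8 (d=5, h=3, q=5): does not record B6=F
input #9 (d=9, h=7, q=7): does not record B6=F
input #10 (d=5, h=4, q=6): does not record B6=F

Answer: none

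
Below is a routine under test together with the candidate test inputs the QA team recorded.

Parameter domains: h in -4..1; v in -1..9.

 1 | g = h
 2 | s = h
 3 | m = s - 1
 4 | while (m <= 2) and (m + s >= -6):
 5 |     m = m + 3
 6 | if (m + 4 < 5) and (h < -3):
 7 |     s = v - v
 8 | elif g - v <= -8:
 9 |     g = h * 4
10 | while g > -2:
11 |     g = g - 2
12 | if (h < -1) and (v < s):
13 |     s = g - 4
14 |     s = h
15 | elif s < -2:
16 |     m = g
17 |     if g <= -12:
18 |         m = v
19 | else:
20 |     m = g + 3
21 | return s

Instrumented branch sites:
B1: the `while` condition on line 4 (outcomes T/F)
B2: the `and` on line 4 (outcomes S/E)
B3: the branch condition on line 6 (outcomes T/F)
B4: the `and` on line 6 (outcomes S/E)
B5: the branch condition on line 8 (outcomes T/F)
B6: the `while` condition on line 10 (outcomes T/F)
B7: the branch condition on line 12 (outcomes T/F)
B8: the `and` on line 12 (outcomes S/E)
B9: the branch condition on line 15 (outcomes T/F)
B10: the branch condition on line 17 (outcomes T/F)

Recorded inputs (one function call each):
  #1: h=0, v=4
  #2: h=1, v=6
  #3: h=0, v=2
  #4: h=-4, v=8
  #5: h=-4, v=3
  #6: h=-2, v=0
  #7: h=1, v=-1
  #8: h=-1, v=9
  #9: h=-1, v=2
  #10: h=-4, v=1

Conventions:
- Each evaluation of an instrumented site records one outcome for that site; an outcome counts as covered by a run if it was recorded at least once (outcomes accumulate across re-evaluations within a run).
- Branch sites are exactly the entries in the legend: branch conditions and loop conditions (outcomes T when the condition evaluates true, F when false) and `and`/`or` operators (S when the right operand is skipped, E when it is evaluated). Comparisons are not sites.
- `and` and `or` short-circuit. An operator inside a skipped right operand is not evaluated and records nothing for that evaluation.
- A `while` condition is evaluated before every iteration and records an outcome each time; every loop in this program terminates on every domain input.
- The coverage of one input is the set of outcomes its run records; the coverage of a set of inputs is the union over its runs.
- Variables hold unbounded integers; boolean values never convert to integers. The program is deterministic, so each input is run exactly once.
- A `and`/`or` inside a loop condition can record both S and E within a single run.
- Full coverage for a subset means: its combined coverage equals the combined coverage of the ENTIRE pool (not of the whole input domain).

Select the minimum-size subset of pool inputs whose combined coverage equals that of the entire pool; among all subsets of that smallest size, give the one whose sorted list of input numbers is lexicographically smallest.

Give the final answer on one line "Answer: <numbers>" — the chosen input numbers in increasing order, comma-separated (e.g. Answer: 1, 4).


input #1, h=0, v=4: events B2->E, B1->T, B2->E, B1->T, B2->S, B1->F, B4->S, B3->F, B5->F, B6->T, B6->F, B8->S, B7->F, B9->F; outcomes B1=T, B1=F, B2=S, B2=E, B3=F, B4=S, B5=F, B6=T, B6=F, B7=F, B8=S, B9=F
input #2, h=1, v=6: events B2->E, B1->T, B2->S, B1->F, B4->S, B3->F, B5->F, B6->T, B6->T, B6->F, B8->S, B7->F, B9->F; outcomes B1=T, B1=F, B2=S, B2=E, B3=F, B4=S, B5=F, B6=T, B6=F, B7=F, B8=S, B9=F
input #3, h=0, v=2: events B2->E, B1->T, B2->E, B1->T, B2->S, B1->F, B4->S, B3->F, B5->F, B6->T, B6->F, B8->S, B7->F, B9->F; outcomes B1=T, B1=F, B2=S, B2=E, B3=F, B4=S, B5=F, B6=T, B6=F, B7=F, B8=S, B9=F
input #4, h=-4, v=8: events B2->E, B1->F, B4->E, B3->T, B6->F, B8->E, B7->F, B9->F; outcomes B1=F, B2=E, B3=T, B4=E, B6=F, B7=F, B8=E, B9=F
input #5, h=-4, v=3: events B2->E, B1->F, B4->E, B3->T, B6->F, B8->E, B7->F, B9->F; outcomes B1=F, B2=E, B3=T, B4=E, B6=F, B7=F, B8=E, B9=F
input #6, h=-2, v=0: events B2->E, B1->T, B2->E, B1->T, B2->S, B1->F, B4->S, B3->F, B5->F, B6->F, B8->E, B7->F, B9->F; outcomes B1=T, B1=F, B2=S, B2=E, B3=F, B4=S, B5=F, B6=F, B7=F, B8=E, B9=F
input #7, h=1, v=-1: events B2->E, B1->T, B2->S, B1->F, B4->S, B3->F, B5->F, B6->T, B6->T, B6->F, B8->S, B7->F, B9->F; outcomes B1=T, B1=F, B2=S, B2=E, B3=F, B4=S, B5=F, B6=T, B6=F, B7=F, B8=S, B9=F
input #8, h=-1, v=9: events B2->E, B1->T, B2->E, B1->T, B2->S, B1->F, B4->S, B3->F, B5->T, B6->F, B8->S, B7->F, B9->F; outcomes B1=T, B1=F, B2=S, B2=E, B3=F, B4=S, B5=T, B6=F, B7=F, B8=S, B9=F
input #9, h=-1, v=2: events B2->E, B1->T, B2->E, B1->T, B2->S, B1->F, B4->S, B3->F, B5->F, B6->T, B6->F, B8->S, B7->F, B9->F; outcomes B1=T, B1=F, B2=S, B2=E, B3=F, B4=S, B5=F, B6=T, B6=F, B7=F, B8=S, B9=F
input #10, h=-4, v=1: events B2->E, B1->F, B4->E, B3->T, B6->F, B8->E, B7->F, B9->F; outcomes B1=F, B2=E, B3=T, B4=E, B6=F, B7=F, B8=E, B9=F
union over all inputs: B1=T, B1=F, B2=S, B2=E, B3=T, B3=F, B4=S, B4=E, B5=T, B5=F, B6=T, B6=F, B7=F, B8=S, B8=E, B9=F (16 outcomes)
no size-1 subset reaches all 16 outcomes (best union: 12/16)
no size-2 subset reaches all 16 outcomes (best union: 15/16)
inputs {1, 4, 8} (size 3) cover everything; no size-3 subset with a lexicographically smaller index list covers all 16
Answer: 1, 4, 8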